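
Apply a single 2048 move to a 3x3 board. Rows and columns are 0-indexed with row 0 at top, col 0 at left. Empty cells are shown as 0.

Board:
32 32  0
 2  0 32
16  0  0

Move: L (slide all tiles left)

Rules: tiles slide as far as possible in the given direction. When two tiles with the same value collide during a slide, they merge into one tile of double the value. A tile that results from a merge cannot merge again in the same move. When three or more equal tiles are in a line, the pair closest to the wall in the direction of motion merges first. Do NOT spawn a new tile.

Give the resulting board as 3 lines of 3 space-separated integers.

Answer: 64  0  0
 2 32  0
16  0  0

Derivation:
Slide left:
row 0: [32, 32, 0] -> [64, 0, 0]
row 1: [2, 0, 32] -> [2, 32, 0]
row 2: [16, 0, 0] -> [16, 0, 0]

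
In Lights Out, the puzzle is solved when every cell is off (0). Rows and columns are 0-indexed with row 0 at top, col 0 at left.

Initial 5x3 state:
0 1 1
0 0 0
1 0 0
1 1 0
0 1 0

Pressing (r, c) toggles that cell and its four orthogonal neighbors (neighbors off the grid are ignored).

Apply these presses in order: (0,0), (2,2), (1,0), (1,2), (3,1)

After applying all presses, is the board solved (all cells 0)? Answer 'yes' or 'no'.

After press 1 at (0,0):
1 0 1
1 0 0
1 0 0
1 1 0
0 1 0

After press 2 at (2,2):
1 0 1
1 0 1
1 1 1
1 1 1
0 1 0

After press 3 at (1,0):
0 0 1
0 1 1
0 1 1
1 1 1
0 1 0

After press 4 at (1,2):
0 0 0
0 0 0
0 1 0
1 1 1
0 1 0

After press 5 at (3,1):
0 0 0
0 0 0
0 0 0
0 0 0
0 0 0

Lights still on: 0

Answer: yes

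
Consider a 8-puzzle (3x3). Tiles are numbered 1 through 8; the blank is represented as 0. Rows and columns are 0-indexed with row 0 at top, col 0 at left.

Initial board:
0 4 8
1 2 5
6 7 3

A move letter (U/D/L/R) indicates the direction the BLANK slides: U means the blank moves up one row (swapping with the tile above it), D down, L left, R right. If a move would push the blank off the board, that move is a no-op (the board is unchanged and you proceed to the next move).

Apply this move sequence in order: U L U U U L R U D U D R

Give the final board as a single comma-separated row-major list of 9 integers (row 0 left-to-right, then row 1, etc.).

After move 1 (U):
0 4 8
1 2 5
6 7 3

After move 2 (L):
0 4 8
1 2 5
6 7 3

After move 3 (U):
0 4 8
1 2 5
6 7 3

After move 4 (U):
0 4 8
1 2 5
6 7 3

After move 5 (U):
0 4 8
1 2 5
6 7 3

After move 6 (L):
0 4 8
1 2 5
6 7 3

After move 7 (R):
4 0 8
1 2 5
6 7 3

After move 8 (U):
4 0 8
1 2 5
6 7 3

After move 9 (D):
4 2 8
1 0 5
6 7 3

After move 10 (U):
4 0 8
1 2 5
6 7 3

After move 11 (D):
4 2 8
1 0 5
6 7 3

After move 12 (R):
4 2 8
1 5 0
6 7 3

Answer: 4, 2, 8, 1, 5, 0, 6, 7, 3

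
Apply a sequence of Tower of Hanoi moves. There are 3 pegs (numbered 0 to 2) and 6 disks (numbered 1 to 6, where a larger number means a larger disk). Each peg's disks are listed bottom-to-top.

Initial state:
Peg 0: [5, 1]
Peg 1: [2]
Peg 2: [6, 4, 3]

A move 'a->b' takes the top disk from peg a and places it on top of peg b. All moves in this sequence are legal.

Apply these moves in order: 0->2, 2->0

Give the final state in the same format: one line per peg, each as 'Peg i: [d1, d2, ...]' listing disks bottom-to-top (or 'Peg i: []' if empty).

Answer: Peg 0: [5, 1]
Peg 1: [2]
Peg 2: [6, 4, 3]

Derivation:
After move 1 (0->2):
Peg 0: [5]
Peg 1: [2]
Peg 2: [6, 4, 3, 1]

After move 2 (2->0):
Peg 0: [5, 1]
Peg 1: [2]
Peg 2: [6, 4, 3]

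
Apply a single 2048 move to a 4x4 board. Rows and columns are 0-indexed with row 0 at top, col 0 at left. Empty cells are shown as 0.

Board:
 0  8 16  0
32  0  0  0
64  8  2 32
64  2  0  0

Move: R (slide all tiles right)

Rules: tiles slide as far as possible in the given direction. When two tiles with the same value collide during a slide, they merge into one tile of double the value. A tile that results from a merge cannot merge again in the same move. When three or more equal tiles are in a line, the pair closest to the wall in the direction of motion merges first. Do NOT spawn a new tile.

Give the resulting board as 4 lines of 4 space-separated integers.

Slide right:
row 0: [0, 8, 16, 0] -> [0, 0, 8, 16]
row 1: [32, 0, 0, 0] -> [0, 0, 0, 32]
row 2: [64, 8, 2, 32] -> [64, 8, 2, 32]
row 3: [64, 2, 0, 0] -> [0, 0, 64, 2]

Answer:  0  0  8 16
 0  0  0 32
64  8  2 32
 0  0 64  2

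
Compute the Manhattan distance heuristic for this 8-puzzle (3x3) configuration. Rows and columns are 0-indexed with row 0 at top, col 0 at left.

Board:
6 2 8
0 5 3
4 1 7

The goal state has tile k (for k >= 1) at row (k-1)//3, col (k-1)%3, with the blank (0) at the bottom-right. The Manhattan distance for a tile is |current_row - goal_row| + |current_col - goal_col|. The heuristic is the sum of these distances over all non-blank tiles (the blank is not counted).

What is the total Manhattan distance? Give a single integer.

Tile 6: at (0,0), goal (1,2), distance |0-1|+|0-2| = 3
Tile 2: at (0,1), goal (0,1), distance |0-0|+|1-1| = 0
Tile 8: at (0,2), goal (2,1), distance |0-2|+|2-1| = 3
Tile 5: at (1,1), goal (1,1), distance |1-1|+|1-1| = 0
Tile 3: at (1,2), goal (0,2), distance |1-0|+|2-2| = 1
Tile 4: at (2,0), goal (1,0), distance |2-1|+|0-0| = 1
Tile 1: at (2,1), goal (0,0), distance |2-0|+|1-0| = 3
Tile 7: at (2,2), goal (2,0), distance |2-2|+|2-0| = 2
Sum: 3 + 0 + 3 + 0 + 1 + 1 + 3 + 2 = 13

Answer: 13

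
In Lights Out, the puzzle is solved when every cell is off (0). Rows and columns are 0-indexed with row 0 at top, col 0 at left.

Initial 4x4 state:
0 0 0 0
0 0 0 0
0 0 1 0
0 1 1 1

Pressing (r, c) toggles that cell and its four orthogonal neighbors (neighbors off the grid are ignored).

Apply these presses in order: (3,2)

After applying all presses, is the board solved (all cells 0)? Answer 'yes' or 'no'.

After press 1 at (3,2):
0 0 0 0
0 0 0 0
0 0 0 0
0 0 0 0

Lights still on: 0

Answer: yes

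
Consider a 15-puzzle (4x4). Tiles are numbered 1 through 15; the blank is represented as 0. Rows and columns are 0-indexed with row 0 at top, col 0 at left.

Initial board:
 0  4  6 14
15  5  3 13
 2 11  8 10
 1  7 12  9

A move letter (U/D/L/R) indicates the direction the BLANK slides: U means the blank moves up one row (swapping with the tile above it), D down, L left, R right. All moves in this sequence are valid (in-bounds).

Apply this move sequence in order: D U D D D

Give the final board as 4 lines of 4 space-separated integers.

Answer: 15  4  6 14
 2  5  3 13
 1 11  8 10
 0  7 12  9

Derivation:
After move 1 (D):
15  4  6 14
 0  5  3 13
 2 11  8 10
 1  7 12  9

After move 2 (U):
 0  4  6 14
15  5  3 13
 2 11  8 10
 1  7 12  9

After move 3 (D):
15  4  6 14
 0  5  3 13
 2 11  8 10
 1  7 12  9

After move 4 (D):
15  4  6 14
 2  5  3 13
 0 11  8 10
 1  7 12  9

After move 5 (D):
15  4  6 14
 2  5  3 13
 1 11  8 10
 0  7 12  9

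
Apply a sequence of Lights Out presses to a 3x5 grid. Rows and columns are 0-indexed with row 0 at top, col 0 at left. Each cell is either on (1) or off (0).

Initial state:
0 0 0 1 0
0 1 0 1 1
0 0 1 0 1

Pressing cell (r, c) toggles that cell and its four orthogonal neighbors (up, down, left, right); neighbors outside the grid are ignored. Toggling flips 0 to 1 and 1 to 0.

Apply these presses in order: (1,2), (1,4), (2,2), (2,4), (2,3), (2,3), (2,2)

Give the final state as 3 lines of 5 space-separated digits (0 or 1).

Answer: 0 0 1 1 1
0 0 1 1 1
0 0 0 1 1

Derivation:
After press 1 at (1,2):
0 0 1 1 0
0 0 1 0 1
0 0 0 0 1

After press 2 at (1,4):
0 0 1 1 1
0 0 1 1 0
0 0 0 0 0

After press 3 at (2,2):
0 0 1 1 1
0 0 0 1 0
0 1 1 1 0

After press 4 at (2,4):
0 0 1 1 1
0 0 0 1 1
0 1 1 0 1

After press 5 at (2,3):
0 0 1 1 1
0 0 0 0 1
0 1 0 1 0

After press 6 at (2,3):
0 0 1 1 1
0 0 0 1 1
0 1 1 0 1

After press 7 at (2,2):
0 0 1 1 1
0 0 1 1 1
0 0 0 1 1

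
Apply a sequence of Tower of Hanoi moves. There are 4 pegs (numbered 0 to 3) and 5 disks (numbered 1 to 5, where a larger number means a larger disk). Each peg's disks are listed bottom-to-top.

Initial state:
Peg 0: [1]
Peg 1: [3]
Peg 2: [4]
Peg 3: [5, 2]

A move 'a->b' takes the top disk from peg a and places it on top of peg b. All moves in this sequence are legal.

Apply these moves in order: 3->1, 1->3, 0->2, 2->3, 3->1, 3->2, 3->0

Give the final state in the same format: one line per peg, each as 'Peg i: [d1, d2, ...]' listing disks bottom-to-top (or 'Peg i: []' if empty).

After move 1 (3->1):
Peg 0: [1]
Peg 1: [3, 2]
Peg 2: [4]
Peg 3: [5]

After move 2 (1->3):
Peg 0: [1]
Peg 1: [3]
Peg 2: [4]
Peg 3: [5, 2]

After move 3 (0->2):
Peg 0: []
Peg 1: [3]
Peg 2: [4, 1]
Peg 3: [5, 2]

After move 4 (2->3):
Peg 0: []
Peg 1: [3]
Peg 2: [4]
Peg 3: [5, 2, 1]

After move 5 (3->1):
Peg 0: []
Peg 1: [3, 1]
Peg 2: [4]
Peg 3: [5, 2]

After move 6 (3->2):
Peg 0: []
Peg 1: [3, 1]
Peg 2: [4, 2]
Peg 3: [5]

After move 7 (3->0):
Peg 0: [5]
Peg 1: [3, 1]
Peg 2: [4, 2]
Peg 3: []

Answer: Peg 0: [5]
Peg 1: [3, 1]
Peg 2: [4, 2]
Peg 3: []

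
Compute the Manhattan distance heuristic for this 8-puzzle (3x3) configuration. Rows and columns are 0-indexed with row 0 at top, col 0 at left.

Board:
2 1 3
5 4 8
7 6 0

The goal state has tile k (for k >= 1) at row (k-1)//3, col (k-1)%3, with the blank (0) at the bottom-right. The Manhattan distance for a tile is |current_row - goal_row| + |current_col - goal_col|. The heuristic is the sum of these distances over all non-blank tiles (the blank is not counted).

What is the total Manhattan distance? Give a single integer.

Tile 2: at (0,0), goal (0,1), distance |0-0|+|0-1| = 1
Tile 1: at (0,1), goal (0,0), distance |0-0|+|1-0| = 1
Tile 3: at (0,2), goal (0,2), distance |0-0|+|2-2| = 0
Tile 5: at (1,0), goal (1,1), distance |1-1|+|0-1| = 1
Tile 4: at (1,1), goal (1,0), distance |1-1|+|1-0| = 1
Tile 8: at (1,2), goal (2,1), distance |1-2|+|2-1| = 2
Tile 7: at (2,0), goal (2,0), distance |2-2|+|0-0| = 0
Tile 6: at (2,1), goal (1,2), distance |2-1|+|1-2| = 2
Sum: 1 + 1 + 0 + 1 + 1 + 2 + 0 + 2 = 8

Answer: 8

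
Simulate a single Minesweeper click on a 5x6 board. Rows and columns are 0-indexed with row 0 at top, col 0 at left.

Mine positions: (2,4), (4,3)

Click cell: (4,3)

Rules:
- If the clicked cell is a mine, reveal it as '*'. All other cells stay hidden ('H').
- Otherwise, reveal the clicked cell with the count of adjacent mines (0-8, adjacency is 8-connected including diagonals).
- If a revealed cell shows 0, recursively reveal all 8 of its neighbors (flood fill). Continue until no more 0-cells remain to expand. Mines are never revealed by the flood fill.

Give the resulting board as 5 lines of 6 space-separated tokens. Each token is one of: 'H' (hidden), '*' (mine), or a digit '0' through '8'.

H H H H H H
H H H H H H
H H H H H H
H H H H H H
H H H * H H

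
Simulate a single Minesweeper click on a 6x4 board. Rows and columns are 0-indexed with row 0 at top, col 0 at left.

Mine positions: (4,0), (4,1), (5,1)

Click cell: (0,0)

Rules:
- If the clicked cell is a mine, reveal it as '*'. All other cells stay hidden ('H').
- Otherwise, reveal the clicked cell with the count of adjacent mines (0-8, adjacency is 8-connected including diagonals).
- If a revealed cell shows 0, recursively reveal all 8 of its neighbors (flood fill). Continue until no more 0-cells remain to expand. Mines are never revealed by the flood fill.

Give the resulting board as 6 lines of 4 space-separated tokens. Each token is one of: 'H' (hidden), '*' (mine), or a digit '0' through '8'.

0 0 0 0
0 0 0 0
0 0 0 0
2 2 1 0
H H 2 0
H H 2 0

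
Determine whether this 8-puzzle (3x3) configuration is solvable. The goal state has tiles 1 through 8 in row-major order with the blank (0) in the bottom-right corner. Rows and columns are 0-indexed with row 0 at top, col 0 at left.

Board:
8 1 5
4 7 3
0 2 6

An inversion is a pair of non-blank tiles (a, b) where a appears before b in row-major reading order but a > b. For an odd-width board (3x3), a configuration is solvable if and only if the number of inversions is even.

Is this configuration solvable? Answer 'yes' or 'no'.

Answer: yes

Derivation:
Inversions (pairs i<j in row-major order where tile[i] > tile[j] > 0): 16
16 is even, so the puzzle is solvable.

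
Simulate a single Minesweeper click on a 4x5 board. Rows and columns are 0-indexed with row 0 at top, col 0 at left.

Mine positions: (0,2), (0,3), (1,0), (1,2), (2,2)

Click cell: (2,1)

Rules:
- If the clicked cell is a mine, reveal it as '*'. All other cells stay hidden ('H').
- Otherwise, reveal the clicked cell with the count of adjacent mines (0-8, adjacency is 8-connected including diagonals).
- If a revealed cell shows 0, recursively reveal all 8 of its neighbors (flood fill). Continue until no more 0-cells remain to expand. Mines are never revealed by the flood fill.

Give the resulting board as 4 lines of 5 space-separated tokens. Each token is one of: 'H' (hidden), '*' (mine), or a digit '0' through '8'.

H H H H H
H H H H H
H 3 H H H
H H H H H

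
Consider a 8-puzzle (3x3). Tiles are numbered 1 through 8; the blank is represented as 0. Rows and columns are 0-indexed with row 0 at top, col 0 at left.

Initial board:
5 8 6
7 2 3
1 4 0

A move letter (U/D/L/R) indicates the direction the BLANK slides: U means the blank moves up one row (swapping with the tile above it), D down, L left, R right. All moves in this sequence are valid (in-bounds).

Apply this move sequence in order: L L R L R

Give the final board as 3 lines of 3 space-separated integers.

Answer: 5 8 6
7 2 3
1 0 4

Derivation:
After move 1 (L):
5 8 6
7 2 3
1 0 4

After move 2 (L):
5 8 6
7 2 3
0 1 4

After move 3 (R):
5 8 6
7 2 3
1 0 4

After move 4 (L):
5 8 6
7 2 3
0 1 4

After move 5 (R):
5 8 6
7 2 3
1 0 4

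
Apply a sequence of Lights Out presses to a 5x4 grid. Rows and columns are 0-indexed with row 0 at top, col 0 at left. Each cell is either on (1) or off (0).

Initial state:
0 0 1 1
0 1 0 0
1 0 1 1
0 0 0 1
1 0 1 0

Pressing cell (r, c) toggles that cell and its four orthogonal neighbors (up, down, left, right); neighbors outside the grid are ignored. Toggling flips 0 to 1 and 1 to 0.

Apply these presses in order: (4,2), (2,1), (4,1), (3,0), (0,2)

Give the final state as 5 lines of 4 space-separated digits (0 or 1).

Answer: 0 1 0 0
0 0 1 0
1 1 0 1
1 1 1 1
1 0 1 1

Derivation:
After press 1 at (4,2):
0 0 1 1
0 1 0 0
1 0 1 1
0 0 1 1
1 1 0 1

After press 2 at (2,1):
0 0 1 1
0 0 0 0
0 1 0 1
0 1 1 1
1 1 0 1

After press 3 at (4,1):
0 0 1 1
0 0 0 0
0 1 0 1
0 0 1 1
0 0 1 1

After press 4 at (3,0):
0 0 1 1
0 0 0 0
1 1 0 1
1 1 1 1
1 0 1 1

After press 5 at (0,2):
0 1 0 0
0 0 1 0
1 1 0 1
1 1 1 1
1 0 1 1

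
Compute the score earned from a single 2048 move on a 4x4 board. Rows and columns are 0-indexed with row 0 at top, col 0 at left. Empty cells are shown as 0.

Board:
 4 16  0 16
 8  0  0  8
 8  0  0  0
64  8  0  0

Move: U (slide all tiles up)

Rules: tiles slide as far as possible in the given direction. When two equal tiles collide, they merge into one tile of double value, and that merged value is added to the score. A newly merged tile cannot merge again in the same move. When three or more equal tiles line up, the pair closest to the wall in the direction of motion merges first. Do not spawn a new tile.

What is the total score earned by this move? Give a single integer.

Answer: 16

Derivation:
Slide up:
col 0: [4, 8, 8, 64] -> [4, 16, 64, 0]  score +16 (running 16)
col 1: [16, 0, 0, 8] -> [16, 8, 0, 0]  score +0 (running 16)
col 2: [0, 0, 0, 0] -> [0, 0, 0, 0]  score +0 (running 16)
col 3: [16, 8, 0, 0] -> [16, 8, 0, 0]  score +0 (running 16)
Board after move:
 4 16  0 16
16  8  0  8
64  0  0  0
 0  0  0  0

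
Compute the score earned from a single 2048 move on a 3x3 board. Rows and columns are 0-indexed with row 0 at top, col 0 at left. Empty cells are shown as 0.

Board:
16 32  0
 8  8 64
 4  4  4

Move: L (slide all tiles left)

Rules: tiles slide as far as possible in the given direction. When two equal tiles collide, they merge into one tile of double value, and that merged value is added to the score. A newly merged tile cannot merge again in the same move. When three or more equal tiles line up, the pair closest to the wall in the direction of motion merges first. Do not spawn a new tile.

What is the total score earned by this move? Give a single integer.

Slide left:
row 0: [16, 32, 0] -> [16, 32, 0]  score +0 (running 0)
row 1: [8, 8, 64] -> [16, 64, 0]  score +16 (running 16)
row 2: [4, 4, 4] -> [8, 4, 0]  score +8 (running 24)
Board after move:
16 32  0
16 64  0
 8  4  0

Answer: 24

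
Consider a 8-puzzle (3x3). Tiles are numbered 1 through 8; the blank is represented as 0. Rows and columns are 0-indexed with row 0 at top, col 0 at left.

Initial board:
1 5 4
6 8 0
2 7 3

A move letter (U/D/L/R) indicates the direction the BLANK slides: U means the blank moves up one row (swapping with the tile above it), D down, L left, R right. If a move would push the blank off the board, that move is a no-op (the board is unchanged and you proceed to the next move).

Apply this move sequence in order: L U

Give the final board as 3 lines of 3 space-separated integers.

Answer: 1 0 4
6 5 8
2 7 3

Derivation:
After move 1 (L):
1 5 4
6 0 8
2 7 3

After move 2 (U):
1 0 4
6 5 8
2 7 3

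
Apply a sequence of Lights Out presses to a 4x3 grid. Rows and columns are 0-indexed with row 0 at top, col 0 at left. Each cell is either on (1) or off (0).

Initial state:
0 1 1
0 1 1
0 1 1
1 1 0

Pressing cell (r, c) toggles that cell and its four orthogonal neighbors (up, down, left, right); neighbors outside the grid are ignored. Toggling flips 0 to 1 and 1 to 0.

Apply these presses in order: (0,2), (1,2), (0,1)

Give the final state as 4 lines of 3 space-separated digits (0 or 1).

After press 1 at (0,2):
0 0 0
0 1 0
0 1 1
1 1 0

After press 2 at (1,2):
0 0 1
0 0 1
0 1 0
1 1 0

After press 3 at (0,1):
1 1 0
0 1 1
0 1 0
1 1 0

Answer: 1 1 0
0 1 1
0 1 0
1 1 0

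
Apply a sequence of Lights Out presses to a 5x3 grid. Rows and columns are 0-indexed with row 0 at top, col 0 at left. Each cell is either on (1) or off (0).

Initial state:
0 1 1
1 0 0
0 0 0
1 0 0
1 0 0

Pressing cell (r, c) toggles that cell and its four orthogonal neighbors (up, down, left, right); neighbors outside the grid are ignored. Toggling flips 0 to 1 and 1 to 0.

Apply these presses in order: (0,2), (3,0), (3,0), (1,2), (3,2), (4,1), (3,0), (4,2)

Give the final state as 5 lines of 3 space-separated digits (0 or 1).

Answer: 0 0 1
1 1 0
1 0 0
0 1 0
1 0 1

Derivation:
After press 1 at (0,2):
0 0 0
1 0 1
0 0 0
1 0 0
1 0 0

After press 2 at (3,0):
0 0 0
1 0 1
1 0 0
0 1 0
0 0 0

After press 3 at (3,0):
0 0 0
1 0 1
0 0 0
1 0 0
1 0 0

After press 4 at (1,2):
0 0 1
1 1 0
0 0 1
1 0 0
1 0 0

After press 5 at (3,2):
0 0 1
1 1 0
0 0 0
1 1 1
1 0 1

After press 6 at (4,1):
0 0 1
1 1 0
0 0 0
1 0 1
0 1 0

After press 7 at (3,0):
0 0 1
1 1 0
1 0 0
0 1 1
1 1 0

After press 8 at (4,2):
0 0 1
1 1 0
1 0 0
0 1 0
1 0 1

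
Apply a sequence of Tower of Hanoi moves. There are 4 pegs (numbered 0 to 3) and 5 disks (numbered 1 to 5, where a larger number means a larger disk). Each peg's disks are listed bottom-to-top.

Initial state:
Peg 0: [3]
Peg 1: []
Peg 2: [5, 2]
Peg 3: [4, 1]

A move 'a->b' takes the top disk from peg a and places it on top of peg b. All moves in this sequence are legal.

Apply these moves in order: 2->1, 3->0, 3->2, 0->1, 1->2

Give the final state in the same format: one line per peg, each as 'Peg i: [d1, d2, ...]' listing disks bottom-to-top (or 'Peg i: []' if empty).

Answer: Peg 0: [3]
Peg 1: [2]
Peg 2: [5, 4, 1]
Peg 3: []

Derivation:
After move 1 (2->1):
Peg 0: [3]
Peg 1: [2]
Peg 2: [5]
Peg 3: [4, 1]

After move 2 (3->0):
Peg 0: [3, 1]
Peg 1: [2]
Peg 2: [5]
Peg 3: [4]

After move 3 (3->2):
Peg 0: [3, 1]
Peg 1: [2]
Peg 2: [5, 4]
Peg 3: []

After move 4 (0->1):
Peg 0: [3]
Peg 1: [2, 1]
Peg 2: [5, 4]
Peg 3: []

After move 5 (1->2):
Peg 0: [3]
Peg 1: [2]
Peg 2: [5, 4, 1]
Peg 3: []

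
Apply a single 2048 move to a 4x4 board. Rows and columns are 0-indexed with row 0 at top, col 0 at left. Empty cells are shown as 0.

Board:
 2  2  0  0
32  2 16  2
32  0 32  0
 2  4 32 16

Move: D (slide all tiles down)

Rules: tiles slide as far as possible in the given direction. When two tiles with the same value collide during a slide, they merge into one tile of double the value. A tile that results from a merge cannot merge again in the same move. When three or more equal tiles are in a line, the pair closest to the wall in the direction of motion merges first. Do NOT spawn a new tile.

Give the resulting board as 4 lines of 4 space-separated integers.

Answer:  0  0  0  0
 2  0  0  0
64  4 16  2
 2  4 64 16

Derivation:
Slide down:
col 0: [2, 32, 32, 2] -> [0, 2, 64, 2]
col 1: [2, 2, 0, 4] -> [0, 0, 4, 4]
col 2: [0, 16, 32, 32] -> [0, 0, 16, 64]
col 3: [0, 2, 0, 16] -> [0, 0, 2, 16]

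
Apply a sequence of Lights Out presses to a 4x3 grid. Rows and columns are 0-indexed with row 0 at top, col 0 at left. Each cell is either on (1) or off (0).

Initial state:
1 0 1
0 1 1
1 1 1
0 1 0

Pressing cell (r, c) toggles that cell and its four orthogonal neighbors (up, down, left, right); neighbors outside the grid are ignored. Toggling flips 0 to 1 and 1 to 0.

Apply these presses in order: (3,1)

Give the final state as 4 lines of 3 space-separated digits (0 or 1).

After press 1 at (3,1):
1 0 1
0 1 1
1 0 1
1 0 1

Answer: 1 0 1
0 1 1
1 0 1
1 0 1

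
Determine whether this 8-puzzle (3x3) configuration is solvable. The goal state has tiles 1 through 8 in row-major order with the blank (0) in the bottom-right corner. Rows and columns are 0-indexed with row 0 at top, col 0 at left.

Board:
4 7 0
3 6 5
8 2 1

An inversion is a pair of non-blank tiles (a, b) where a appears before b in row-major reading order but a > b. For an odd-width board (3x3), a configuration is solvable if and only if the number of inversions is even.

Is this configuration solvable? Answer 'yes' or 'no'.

Inversions (pairs i<j in row-major order where tile[i] > tile[j] > 0): 18
18 is even, so the puzzle is solvable.

Answer: yes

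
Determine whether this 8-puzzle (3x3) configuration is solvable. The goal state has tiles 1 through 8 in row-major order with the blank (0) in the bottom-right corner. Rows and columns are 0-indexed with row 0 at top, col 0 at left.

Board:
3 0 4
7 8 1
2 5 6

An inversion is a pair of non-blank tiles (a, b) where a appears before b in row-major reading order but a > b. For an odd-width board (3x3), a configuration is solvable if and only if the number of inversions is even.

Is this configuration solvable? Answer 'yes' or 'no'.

Answer: yes

Derivation:
Inversions (pairs i<j in row-major order where tile[i] > tile[j] > 0): 12
12 is even, so the puzzle is solvable.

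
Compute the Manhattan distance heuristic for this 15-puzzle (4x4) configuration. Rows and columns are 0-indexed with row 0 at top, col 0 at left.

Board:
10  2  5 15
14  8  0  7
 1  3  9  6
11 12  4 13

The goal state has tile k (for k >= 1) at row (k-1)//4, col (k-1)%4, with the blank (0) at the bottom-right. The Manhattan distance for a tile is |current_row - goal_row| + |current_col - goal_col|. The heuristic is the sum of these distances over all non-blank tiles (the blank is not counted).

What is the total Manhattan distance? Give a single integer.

Answer: 39

Derivation:
Tile 10: (0,0)->(2,1) = 3
Tile 2: (0,1)->(0,1) = 0
Tile 5: (0,2)->(1,0) = 3
Tile 15: (0,3)->(3,2) = 4
Tile 14: (1,0)->(3,1) = 3
Tile 8: (1,1)->(1,3) = 2
Tile 7: (1,3)->(1,2) = 1
Tile 1: (2,0)->(0,0) = 2
Tile 3: (2,1)->(0,2) = 3
Tile 9: (2,2)->(2,0) = 2
Tile 6: (2,3)->(1,1) = 3
Tile 11: (3,0)->(2,2) = 3
Tile 12: (3,1)->(2,3) = 3
Tile 4: (3,2)->(0,3) = 4
Tile 13: (3,3)->(3,0) = 3
Sum: 3 + 0 + 3 + 4 + 3 + 2 + 1 + 2 + 3 + 2 + 3 + 3 + 3 + 4 + 3 = 39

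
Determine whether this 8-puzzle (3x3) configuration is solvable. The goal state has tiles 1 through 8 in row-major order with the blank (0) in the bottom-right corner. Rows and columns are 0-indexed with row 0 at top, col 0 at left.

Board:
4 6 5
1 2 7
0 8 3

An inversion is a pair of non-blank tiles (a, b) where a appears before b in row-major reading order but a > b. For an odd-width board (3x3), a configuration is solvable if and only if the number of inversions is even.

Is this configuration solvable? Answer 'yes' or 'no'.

Inversions (pairs i<j in row-major order where tile[i] > tile[j] > 0): 12
12 is even, so the puzzle is solvable.

Answer: yes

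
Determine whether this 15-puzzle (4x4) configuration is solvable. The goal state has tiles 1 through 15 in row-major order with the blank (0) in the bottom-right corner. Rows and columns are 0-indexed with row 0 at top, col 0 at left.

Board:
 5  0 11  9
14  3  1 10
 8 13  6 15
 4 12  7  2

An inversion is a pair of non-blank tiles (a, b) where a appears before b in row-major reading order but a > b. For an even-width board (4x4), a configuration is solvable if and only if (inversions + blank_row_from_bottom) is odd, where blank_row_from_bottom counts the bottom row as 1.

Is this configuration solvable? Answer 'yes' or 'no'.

Answer: no

Derivation:
Inversions: 56
Blank is in row 0 (0-indexed from top), which is row 4 counting from the bottom (bottom = 1).
56 + 4 = 60, which is even, so the puzzle is not solvable.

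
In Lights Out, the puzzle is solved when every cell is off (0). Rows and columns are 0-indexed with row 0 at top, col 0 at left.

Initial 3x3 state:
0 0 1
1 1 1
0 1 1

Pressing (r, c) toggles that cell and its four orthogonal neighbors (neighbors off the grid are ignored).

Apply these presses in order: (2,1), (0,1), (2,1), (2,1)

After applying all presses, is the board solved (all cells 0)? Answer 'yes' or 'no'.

After press 1 at (2,1):
0 0 1
1 0 1
1 0 0

After press 2 at (0,1):
1 1 0
1 1 1
1 0 0

After press 3 at (2,1):
1 1 0
1 0 1
0 1 1

After press 4 at (2,1):
1 1 0
1 1 1
1 0 0

Lights still on: 6

Answer: no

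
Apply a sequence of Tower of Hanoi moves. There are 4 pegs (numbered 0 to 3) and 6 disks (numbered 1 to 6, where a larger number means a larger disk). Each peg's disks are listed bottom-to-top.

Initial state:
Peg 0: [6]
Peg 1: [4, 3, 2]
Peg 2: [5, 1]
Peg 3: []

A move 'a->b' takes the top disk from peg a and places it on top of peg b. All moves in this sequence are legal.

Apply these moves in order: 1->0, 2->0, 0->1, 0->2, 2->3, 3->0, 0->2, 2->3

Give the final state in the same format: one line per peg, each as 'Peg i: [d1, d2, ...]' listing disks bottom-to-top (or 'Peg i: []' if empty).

After move 1 (1->0):
Peg 0: [6, 2]
Peg 1: [4, 3]
Peg 2: [5, 1]
Peg 3: []

After move 2 (2->0):
Peg 0: [6, 2, 1]
Peg 1: [4, 3]
Peg 2: [5]
Peg 3: []

After move 3 (0->1):
Peg 0: [6, 2]
Peg 1: [4, 3, 1]
Peg 2: [5]
Peg 3: []

After move 4 (0->2):
Peg 0: [6]
Peg 1: [4, 3, 1]
Peg 2: [5, 2]
Peg 3: []

After move 5 (2->3):
Peg 0: [6]
Peg 1: [4, 3, 1]
Peg 2: [5]
Peg 3: [2]

After move 6 (3->0):
Peg 0: [6, 2]
Peg 1: [4, 3, 1]
Peg 2: [5]
Peg 3: []

After move 7 (0->2):
Peg 0: [6]
Peg 1: [4, 3, 1]
Peg 2: [5, 2]
Peg 3: []

After move 8 (2->3):
Peg 0: [6]
Peg 1: [4, 3, 1]
Peg 2: [5]
Peg 3: [2]

Answer: Peg 0: [6]
Peg 1: [4, 3, 1]
Peg 2: [5]
Peg 3: [2]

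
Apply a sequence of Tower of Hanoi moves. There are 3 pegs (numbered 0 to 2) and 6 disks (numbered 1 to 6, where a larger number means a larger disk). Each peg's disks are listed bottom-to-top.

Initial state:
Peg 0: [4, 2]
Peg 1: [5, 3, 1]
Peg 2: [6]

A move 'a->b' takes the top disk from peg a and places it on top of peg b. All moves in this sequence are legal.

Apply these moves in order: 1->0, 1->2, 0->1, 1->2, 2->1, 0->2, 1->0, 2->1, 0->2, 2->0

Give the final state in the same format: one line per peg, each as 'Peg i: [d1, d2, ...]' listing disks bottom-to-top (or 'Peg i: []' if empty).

After move 1 (1->0):
Peg 0: [4, 2, 1]
Peg 1: [5, 3]
Peg 2: [6]

After move 2 (1->2):
Peg 0: [4, 2, 1]
Peg 1: [5]
Peg 2: [6, 3]

After move 3 (0->1):
Peg 0: [4, 2]
Peg 1: [5, 1]
Peg 2: [6, 3]

After move 4 (1->2):
Peg 0: [4, 2]
Peg 1: [5]
Peg 2: [6, 3, 1]

After move 5 (2->1):
Peg 0: [4, 2]
Peg 1: [5, 1]
Peg 2: [6, 3]

After move 6 (0->2):
Peg 0: [4]
Peg 1: [5, 1]
Peg 2: [6, 3, 2]

After move 7 (1->0):
Peg 0: [4, 1]
Peg 1: [5]
Peg 2: [6, 3, 2]

After move 8 (2->1):
Peg 0: [4, 1]
Peg 1: [5, 2]
Peg 2: [6, 3]

After move 9 (0->2):
Peg 0: [4]
Peg 1: [5, 2]
Peg 2: [6, 3, 1]

After move 10 (2->0):
Peg 0: [4, 1]
Peg 1: [5, 2]
Peg 2: [6, 3]

Answer: Peg 0: [4, 1]
Peg 1: [5, 2]
Peg 2: [6, 3]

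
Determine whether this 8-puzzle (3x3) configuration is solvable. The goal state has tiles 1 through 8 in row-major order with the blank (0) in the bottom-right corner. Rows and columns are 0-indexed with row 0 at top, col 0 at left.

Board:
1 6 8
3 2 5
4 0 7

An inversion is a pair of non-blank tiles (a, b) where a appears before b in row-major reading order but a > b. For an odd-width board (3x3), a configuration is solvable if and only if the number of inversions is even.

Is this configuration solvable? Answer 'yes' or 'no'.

Inversions (pairs i<j in row-major order where tile[i] > tile[j] > 0): 11
11 is odd, so the puzzle is not solvable.

Answer: no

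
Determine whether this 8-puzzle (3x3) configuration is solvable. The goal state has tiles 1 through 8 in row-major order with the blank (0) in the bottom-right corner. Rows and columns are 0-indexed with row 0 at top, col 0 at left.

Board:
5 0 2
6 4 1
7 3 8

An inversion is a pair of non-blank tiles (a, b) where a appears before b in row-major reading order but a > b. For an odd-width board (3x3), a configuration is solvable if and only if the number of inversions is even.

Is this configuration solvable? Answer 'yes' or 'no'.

Answer: no

Derivation:
Inversions (pairs i<j in row-major order where tile[i] > tile[j] > 0): 11
11 is odd, so the puzzle is not solvable.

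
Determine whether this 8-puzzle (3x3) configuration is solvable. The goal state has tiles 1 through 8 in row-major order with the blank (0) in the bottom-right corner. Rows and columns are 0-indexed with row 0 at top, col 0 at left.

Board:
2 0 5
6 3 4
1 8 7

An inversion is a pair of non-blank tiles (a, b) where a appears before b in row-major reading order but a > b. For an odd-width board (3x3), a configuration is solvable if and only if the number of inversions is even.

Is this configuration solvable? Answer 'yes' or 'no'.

Inversions (pairs i<j in row-major order where tile[i] > tile[j] > 0): 10
10 is even, so the puzzle is solvable.

Answer: yes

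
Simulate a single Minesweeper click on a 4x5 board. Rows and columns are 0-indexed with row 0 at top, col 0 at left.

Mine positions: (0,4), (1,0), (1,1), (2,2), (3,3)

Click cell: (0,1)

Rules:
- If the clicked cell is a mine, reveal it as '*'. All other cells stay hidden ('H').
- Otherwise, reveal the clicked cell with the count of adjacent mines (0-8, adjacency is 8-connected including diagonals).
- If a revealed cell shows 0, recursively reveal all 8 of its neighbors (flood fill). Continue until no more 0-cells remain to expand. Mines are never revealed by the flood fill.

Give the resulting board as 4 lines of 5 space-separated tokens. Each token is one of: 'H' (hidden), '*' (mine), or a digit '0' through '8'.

H 2 H H H
H H H H H
H H H H H
H H H H H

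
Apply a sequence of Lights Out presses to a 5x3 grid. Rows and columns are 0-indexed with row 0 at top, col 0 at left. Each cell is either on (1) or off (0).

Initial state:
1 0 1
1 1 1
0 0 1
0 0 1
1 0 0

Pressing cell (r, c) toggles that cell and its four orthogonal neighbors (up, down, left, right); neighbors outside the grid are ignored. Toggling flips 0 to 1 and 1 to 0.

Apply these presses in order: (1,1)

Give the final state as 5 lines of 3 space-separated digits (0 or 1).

After press 1 at (1,1):
1 1 1
0 0 0
0 1 1
0 0 1
1 0 0

Answer: 1 1 1
0 0 0
0 1 1
0 0 1
1 0 0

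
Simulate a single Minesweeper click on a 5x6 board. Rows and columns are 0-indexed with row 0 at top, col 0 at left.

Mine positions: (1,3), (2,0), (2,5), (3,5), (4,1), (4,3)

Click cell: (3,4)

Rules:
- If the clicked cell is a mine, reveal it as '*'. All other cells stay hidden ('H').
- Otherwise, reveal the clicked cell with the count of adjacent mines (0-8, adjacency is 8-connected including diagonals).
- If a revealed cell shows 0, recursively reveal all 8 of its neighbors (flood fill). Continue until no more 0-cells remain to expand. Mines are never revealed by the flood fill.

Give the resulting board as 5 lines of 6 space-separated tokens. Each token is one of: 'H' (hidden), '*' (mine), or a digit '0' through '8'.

H H H H H H
H H H H H H
H H H H H H
H H H H 3 H
H H H H H H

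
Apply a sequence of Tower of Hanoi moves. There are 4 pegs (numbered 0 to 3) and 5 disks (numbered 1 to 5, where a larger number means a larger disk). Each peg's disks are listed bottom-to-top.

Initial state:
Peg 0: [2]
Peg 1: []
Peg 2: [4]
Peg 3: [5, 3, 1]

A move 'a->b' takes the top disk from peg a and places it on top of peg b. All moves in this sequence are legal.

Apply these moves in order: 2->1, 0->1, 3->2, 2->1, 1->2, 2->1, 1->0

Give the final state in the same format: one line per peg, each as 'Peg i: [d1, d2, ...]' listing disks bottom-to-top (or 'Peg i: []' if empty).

Answer: Peg 0: [1]
Peg 1: [4, 2]
Peg 2: []
Peg 3: [5, 3]

Derivation:
After move 1 (2->1):
Peg 0: [2]
Peg 1: [4]
Peg 2: []
Peg 3: [5, 3, 1]

After move 2 (0->1):
Peg 0: []
Peg 1: [4, 2]
Peg 2: []
Peg 3: [5, 3, 1]

After move 3 (3->2):
Peg 0: []
Peg 1: [4, 2]
Peg 2: [1]
Peg 3: [5, 3]

After move 4 (2->1):
Peg 0: []
Peg 1: [4, 2, 1]
Peg 2: []
Peg 3: [5, 3]

After move 5 (1->2):
Peg 0: []
Peg 1: [4, 2]
Peg 2: [1]
Peg 3: [5, 3]

After move 6 (2->1):
Peg 0: []
Peg 1: [4, 2, 1]
Peg 2: []
Peg 3: [5, 3]

After move 7 (1->0):
Peg 0: [1]
Peg 1: [4, 2]
Peg 2: []
Peg 3: [5, 3]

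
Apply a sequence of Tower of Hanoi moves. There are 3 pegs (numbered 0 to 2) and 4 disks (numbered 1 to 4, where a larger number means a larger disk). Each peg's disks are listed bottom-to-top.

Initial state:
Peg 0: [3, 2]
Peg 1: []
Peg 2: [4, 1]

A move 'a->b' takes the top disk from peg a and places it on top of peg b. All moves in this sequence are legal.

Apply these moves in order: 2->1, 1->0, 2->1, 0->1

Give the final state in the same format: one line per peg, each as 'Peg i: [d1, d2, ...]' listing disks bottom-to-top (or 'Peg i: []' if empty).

After move 1 (2->1):
Peg 0: [3, 2]
Peg 1: [1]
Peg 2: [4]

After move 2 (1->0):
Peg 0: [3, 2, 1]
Peg 1: []
Peg 2: [4]

After move 3 (2->1):
Peg 0: [3, 2, 1]
Peg 1: [4]
Peg 2: []

After move 4 (0->1):
Peg 0: [3, 2]
Peg 1: [4, 1]
Peg 2: []

Answer: Peg 0: [3, 2]
Peg 1: [4, 1]
Peg 2: []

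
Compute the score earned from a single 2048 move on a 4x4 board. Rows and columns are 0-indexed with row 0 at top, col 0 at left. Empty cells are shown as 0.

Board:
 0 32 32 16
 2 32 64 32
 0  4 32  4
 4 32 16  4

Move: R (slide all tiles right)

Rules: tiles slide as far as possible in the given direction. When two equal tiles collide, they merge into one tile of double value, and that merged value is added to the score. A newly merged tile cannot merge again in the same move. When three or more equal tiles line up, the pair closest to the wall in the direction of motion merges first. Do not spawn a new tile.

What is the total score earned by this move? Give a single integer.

Slide right:
row 0: [0, 32, 32, 16] -> [0, 0, 64, 16]  score +64 (running 64)
row 1: [2, 32, 64, 32] -> [2, 32, 64, 32]  score +0 (running 64)
row 2: [0, 4, 32, 4] -> [0, 4, 32, 4]  score +0 (running 64)
row 3: [4, 32, 16, 4] -> [4, 32, 16, 4]  score +0 (running 64)
Board after move:
 0  0 64 16
 2 32 64 32
 0  4 32  4
 4 32 16  4

Answer: 64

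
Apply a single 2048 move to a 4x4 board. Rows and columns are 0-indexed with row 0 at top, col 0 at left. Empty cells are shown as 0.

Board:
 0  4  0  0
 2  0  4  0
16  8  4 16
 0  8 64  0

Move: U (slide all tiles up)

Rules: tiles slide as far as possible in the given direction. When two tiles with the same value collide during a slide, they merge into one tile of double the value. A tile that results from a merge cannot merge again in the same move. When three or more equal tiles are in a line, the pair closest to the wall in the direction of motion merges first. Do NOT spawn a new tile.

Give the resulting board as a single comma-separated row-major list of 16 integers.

Slide up:
col 0: [0, 2, 16, 0] -> [2, 16, 0, 0]
col 1: [4, 0, 8, 8] -> [4, 16, 0, 0]
col 2: [0, 4, 4, 64] -> [8, 64, 0, 0]
col 3: [0, 0, 16, 0] -> [16, 0, 0, 0]

Answer: 2, 4, 8, 16, 16, 16, 64, 0, 0, 0, 0, 0, 0, 0, 0, 0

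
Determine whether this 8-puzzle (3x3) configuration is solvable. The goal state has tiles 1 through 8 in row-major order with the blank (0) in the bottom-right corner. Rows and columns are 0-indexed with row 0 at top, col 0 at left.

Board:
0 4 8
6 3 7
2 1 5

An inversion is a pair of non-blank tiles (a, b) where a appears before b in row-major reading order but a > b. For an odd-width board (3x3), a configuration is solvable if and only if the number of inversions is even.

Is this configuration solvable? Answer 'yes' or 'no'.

Answer: no

Derivation:
Inversions (pairs i<j in row-major order where tile[i] > tile[j] > 0): 19
19 is odd, so the puzzle is not solvable.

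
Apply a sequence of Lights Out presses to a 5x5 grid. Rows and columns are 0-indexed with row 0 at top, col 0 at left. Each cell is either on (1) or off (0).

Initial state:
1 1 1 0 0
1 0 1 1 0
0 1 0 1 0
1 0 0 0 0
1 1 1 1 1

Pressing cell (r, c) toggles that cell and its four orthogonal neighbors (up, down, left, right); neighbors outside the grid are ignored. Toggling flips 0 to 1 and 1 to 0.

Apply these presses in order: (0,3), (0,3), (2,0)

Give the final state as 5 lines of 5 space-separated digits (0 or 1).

Answer: 1 1 1 0 0
0 0 1 1 0
1 0 0 1 0
0 0 0 0 0
1 1 1 1 1

Derivation:
After press 1 at (0,3):
1 1 0 1 1
1 0 1 0 0
0 1 0 1 0
1 0 0 0 0
1 1 1 1 1

After press 2 at (0,3):
1 1 1 0 0
1 0 1 1 0
0 1 0 1 0
1 0 0 0 0
1 1 1 1 1

After press 3 at (2,0):
1 1 1 0 0
0 0 1 1 0
1 0 0 1 0
0 0 0 0 0
1 1 1 1 1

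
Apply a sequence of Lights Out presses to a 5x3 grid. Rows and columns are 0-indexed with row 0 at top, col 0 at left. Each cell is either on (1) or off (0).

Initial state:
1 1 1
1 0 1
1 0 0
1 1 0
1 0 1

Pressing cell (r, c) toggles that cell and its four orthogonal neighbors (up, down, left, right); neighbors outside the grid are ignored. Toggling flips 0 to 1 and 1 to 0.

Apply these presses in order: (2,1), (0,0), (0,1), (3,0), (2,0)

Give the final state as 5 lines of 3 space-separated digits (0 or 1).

Answer: 1 1 0
1 0 1
0 0 1
1 1 0
0 0 1

Derivation:
After press 1 at (2,1):
1 1 1
1 1 1
0 1 1
1 0 0
1 0 1

After press 2 at (0,0):
0 0 1
0 1 1
0 1 1
1 0 0
1 0 1

After press 3 at (0,1):
1 1 0
0 0 1
0 1 1
1 0 0
1 0 1

After press 4 at (3,0):
1 1 0
0 0 1
1 1 1
0 1 0
0 0 1

After press 5 at (2,0):
1 1 0
1 0 1
0 0 1
1 1 0
0 0 1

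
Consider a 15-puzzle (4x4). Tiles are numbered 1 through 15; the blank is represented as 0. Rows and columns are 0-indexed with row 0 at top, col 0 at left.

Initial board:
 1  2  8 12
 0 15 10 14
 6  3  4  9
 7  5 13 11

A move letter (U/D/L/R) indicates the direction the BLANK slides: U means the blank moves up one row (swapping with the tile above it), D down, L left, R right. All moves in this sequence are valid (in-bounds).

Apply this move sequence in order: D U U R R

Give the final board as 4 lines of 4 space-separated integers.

After move 1 (D):
 1  2  8 12
 6 15 10 14
 0  3  4  9
 7  5 13 11

After move 2 (U):
 1  2  8 12
 0 15 10 14
 6  3  4  9
 7  5 13 11

After move 3 (U):
 0  2  8 12
 1 15 10 14
 6  3  4  9
 7  5 13 11

After move 4 (R):
 2  0  8 12
 1 15 10 14
 6  3  4  9
 7  5 13 11

After move 5 (R):
 2  8  0 12
 1 15 10 14
 6  3  4  9
 7  5 13 11

Answer:  2  8  0 12
 1 15 10 14
 6  3  4  9
 7  5 13 11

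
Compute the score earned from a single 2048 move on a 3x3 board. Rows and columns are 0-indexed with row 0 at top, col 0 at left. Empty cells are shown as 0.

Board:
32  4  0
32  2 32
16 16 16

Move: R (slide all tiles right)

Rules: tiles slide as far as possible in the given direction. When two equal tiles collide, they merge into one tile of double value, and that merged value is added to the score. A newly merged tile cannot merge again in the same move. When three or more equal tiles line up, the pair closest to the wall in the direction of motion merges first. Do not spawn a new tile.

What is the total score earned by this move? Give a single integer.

Answer: 32

Derivation:
Slide right:
row 0: [32, 4, 0] -> [0, 32, 4]  score +0 (running 0)
row 1: [32, 2, 32] -> [32, 2, 32]  score +0 (running 0)
row 2: [16, 16, 16] -> [0, 16, 32]  score +32 (running 32)
Board after move:
 0 32  4
32  2 32
 0 16 32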